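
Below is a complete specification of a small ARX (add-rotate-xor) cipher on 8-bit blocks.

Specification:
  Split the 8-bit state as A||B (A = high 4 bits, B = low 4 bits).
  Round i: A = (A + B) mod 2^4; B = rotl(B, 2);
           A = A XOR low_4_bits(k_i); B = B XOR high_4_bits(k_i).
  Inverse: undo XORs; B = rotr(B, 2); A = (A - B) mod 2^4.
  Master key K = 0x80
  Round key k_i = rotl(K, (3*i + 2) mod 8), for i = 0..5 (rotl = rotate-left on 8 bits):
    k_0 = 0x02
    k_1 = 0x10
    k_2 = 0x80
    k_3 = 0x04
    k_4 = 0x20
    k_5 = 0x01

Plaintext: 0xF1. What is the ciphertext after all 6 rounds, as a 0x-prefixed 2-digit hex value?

s_0 = plaintext = 0xF1
s_1 = Round(s_0, k_0) = 0x24
s_2 = Round(s_1, k_1) = 0x60
s_3 = Round(s_2, k_2) = 0x68
s_4 = Round(s_3, k_3) = 0xA2
s_5 = Round(s_4, k_4) = 0xCA
s_6 = Round(s_5, k_5) = 0x7A

0x7A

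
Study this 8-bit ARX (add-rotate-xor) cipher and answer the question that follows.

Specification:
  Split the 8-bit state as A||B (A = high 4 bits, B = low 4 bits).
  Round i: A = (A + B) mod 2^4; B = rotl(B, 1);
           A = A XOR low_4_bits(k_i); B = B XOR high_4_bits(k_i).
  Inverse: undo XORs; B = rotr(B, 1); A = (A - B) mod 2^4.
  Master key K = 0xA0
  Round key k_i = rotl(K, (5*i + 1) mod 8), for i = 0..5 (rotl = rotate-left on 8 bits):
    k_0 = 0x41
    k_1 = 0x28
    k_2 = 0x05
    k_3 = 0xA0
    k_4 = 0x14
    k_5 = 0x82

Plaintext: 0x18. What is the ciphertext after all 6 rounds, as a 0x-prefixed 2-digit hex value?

s_0 = plaintext = 0x18
s_1 = Round(s_0, k_0) = 0x85
s_2 = Round(s_1, k_1) = 0x58
s_3 = Round(s_2, k_2) = 0x81
s_4 = Round(s_3, k_3) = 0x98
s_5 = Round(s_4, k_4) = 0x50
s_6 = Round(s_5, k_5) = 0x78

0x78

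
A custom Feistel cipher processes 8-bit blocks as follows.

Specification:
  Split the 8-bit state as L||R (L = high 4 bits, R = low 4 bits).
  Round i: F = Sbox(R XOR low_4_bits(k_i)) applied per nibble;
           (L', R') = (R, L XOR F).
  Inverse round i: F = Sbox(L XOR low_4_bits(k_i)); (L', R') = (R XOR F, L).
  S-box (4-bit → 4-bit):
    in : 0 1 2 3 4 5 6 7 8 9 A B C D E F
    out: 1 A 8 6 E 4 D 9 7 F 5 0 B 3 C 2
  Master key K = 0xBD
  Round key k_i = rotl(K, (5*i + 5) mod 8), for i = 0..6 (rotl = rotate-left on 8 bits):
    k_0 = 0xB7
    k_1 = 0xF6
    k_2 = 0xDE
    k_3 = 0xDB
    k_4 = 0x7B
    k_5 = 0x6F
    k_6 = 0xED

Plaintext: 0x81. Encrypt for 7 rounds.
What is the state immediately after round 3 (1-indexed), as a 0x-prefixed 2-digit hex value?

0x7A

s_0 = plaintext = 0x81
s_1 = Round(s_0, k_0) = 0x15
s_2 = Round(s_1, k_1) = 0x57
s_3 = Round(s_2, k_2) = 0x7A
s_4 = Round(s_3, k_3) = 0xAD
s_5 = Round(s_4, k_4) = 0xD7
s_6 = Round(s_5, k_5) = 0x7A
s_7 = Round(s_6, k_6) = 0xAE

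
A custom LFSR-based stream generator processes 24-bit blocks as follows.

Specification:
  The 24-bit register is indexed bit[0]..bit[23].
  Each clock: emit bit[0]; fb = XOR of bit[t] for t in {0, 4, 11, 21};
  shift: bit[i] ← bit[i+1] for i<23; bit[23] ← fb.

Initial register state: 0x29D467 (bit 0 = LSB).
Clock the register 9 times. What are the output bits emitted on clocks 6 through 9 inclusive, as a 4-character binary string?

1100

reg_0 = 0x29D467
clock 1: out=1, reg = 0x14EA33
clock 2: out=1, reg = 0x8A7519
clock 3: out=1, reg = 0x453A8C
clock 4: out=0, reg = 0xA29D46
clock 5: out=0, reg = 0x514EA3
clock 6: out=1, reg = 0x28A751
clock 7: out=1, reg = 0x9453A8
clock 8: out=0, reg = 0x4A29D4
clock 9: out=0, reg = 0x2514EA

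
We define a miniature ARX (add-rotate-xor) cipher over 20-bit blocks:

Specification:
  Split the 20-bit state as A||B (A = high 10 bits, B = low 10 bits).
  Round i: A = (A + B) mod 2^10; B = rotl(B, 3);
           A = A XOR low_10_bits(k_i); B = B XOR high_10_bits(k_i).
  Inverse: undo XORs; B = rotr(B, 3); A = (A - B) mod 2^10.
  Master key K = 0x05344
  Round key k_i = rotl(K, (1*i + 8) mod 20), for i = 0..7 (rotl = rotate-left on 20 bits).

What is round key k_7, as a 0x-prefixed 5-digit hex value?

K = 0x05344
k_0 = rotl(K, (1*0+8) mod 20) = rotl(K, 8) = 0x34405
k_1 = rotl(K, (1*1+8) mod 20) = rotl(K, 9) = 0x6880A
k_2 = rotl(K, (1*2+8) mod 20) = rotl(K, 10) = 0xD1014
k_3 = rotl(K, (1*3+8) mod 20) = rotl(K, 11) = 0xA2029
k_4 = rotl(K, (1*4+8) mod 20) = rotl(K, 12) = 0x44053
k_5 = rotl(K, (1*5+8) mod 20) = rotl(K, 13) = 0x880A6
k_6 = rotl(K, (1*6+8) mod 20) = rotl(K, 14) = 0x1014D
k_7 = rotl(K, (1*7+8) mod 20) = rotl(K, 15) = 0x2029A

0x2029A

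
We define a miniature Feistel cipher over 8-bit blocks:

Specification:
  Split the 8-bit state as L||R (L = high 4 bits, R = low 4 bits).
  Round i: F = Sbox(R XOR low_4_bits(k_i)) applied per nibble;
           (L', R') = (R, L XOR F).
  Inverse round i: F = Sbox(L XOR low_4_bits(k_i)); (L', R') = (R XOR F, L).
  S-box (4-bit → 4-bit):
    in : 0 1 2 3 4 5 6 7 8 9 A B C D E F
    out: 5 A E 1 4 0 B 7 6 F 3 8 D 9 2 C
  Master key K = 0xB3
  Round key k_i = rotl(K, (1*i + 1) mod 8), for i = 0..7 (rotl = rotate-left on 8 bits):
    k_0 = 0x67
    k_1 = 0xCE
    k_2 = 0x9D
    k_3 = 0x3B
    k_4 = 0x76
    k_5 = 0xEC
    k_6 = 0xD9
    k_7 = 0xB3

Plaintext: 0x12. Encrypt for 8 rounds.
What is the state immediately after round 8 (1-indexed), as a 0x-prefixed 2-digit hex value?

0x08

s_0 = plaintext = 0x12
s_1 = Round(s_0, k_0) = 0x21
s_2 = Round(s_1, k_1) = 0x1E
s_3 = Round(s_2, k_2) = 0xE0
s_4 = Round(s_3, k_3) = 0x06
s_5 = Round(s_4, k_4) = 0x65
s_6 = Round(s_5, k_5) = 0x59
s_7 = Round(s_6, k_6) = 0x90
s_8 = Round(s_7, k_7) = 0x08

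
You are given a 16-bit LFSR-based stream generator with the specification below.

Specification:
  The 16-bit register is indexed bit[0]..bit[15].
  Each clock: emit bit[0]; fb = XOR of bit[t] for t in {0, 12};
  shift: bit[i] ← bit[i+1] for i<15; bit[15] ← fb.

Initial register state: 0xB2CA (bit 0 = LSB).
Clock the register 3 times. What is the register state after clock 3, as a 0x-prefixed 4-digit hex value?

reg_0 = 0xB2CA
clock 1: out=0, reg = 0xD965
clock 2: out=1, reg = 0x6CB2
clock 3: out=0, reg = 0x3659

0x3659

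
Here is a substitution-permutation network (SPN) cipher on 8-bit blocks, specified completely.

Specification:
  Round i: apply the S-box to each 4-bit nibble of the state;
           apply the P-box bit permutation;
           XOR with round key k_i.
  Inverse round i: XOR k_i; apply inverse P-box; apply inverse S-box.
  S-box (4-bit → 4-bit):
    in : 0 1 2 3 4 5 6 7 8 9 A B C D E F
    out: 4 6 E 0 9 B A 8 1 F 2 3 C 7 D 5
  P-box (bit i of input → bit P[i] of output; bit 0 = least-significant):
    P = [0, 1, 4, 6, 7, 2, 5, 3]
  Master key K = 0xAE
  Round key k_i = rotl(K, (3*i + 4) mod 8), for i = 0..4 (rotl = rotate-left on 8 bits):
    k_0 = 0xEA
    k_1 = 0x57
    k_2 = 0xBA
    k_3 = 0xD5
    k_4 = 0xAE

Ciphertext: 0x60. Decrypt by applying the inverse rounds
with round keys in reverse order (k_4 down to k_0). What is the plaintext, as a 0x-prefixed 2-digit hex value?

0xB1

s_0 = ciphertext = 0x60
s_1 = InvRound(s_0, k_4) = 0x56
s_2 = InvRound(s_1, k_3) = 0x8B
s_3 = InvRound(s_2, k_2) = 0x0F
s_4 = InvRound(s_3, k_1) = 0x7C
s_5 = InvRound(s_4, k_0) = 0xB1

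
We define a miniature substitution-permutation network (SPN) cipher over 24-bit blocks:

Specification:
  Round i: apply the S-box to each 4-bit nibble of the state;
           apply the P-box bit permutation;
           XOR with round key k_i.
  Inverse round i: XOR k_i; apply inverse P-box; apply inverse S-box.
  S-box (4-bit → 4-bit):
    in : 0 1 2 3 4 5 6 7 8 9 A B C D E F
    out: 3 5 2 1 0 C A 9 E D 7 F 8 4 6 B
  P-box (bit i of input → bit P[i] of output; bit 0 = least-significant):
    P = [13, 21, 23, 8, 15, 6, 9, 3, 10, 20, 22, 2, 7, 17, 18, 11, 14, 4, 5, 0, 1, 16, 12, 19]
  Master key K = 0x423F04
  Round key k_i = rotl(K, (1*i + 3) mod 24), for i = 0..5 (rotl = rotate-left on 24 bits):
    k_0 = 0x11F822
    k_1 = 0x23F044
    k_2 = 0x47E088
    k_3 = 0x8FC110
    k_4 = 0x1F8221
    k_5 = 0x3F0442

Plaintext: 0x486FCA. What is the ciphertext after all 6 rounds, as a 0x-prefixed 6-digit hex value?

0xEEA444

s_0 = plaintext = 0x486FCA
s_1 = Round(s_0, k_0) = 0xA3D41F
s_2 = Round(s_1, k_1) = 0x060346
s_3 = Round(s_2, k_2) = 0x64E51B
s_4 = Round(s_3, k_3) = 0x606214
s_5 = Round(s_4, k_4) = 0x044831
s_6 = Round(s_5, k_5) = 0xEEA444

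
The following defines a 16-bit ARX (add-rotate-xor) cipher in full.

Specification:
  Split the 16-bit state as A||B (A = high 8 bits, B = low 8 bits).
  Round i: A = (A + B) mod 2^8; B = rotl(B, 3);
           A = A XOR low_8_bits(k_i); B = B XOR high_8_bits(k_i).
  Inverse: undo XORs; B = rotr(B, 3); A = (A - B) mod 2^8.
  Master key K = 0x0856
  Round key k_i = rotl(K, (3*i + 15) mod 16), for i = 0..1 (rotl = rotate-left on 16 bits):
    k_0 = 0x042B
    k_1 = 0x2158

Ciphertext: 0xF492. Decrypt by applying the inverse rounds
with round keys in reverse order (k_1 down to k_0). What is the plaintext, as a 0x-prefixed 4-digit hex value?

0xCF4E

s_0 = ciphertext = 0xF492
s_1 = InvRound(s_0, k_1) = 0x3676
s_2 = InvRound(s_1, k_0) = 0xCF4E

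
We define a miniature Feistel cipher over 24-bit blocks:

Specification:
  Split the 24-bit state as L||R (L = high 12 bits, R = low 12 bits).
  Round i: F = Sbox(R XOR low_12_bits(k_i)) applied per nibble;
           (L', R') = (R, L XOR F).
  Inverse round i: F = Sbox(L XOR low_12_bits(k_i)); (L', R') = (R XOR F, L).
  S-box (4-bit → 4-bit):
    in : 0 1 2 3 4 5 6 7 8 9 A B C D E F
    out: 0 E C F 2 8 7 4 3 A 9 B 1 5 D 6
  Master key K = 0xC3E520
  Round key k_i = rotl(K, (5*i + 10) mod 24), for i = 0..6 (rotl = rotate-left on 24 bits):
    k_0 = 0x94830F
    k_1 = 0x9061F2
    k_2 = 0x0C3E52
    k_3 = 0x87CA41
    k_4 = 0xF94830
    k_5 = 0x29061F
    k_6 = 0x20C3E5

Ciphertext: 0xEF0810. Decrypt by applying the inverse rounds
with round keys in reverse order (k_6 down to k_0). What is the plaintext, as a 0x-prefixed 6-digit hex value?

0xAD7C9A

s_0 = ciphertext = 0xEF0810
s_1 = InvRound(s_0, k_6) = 0xDF8EF0
s_2 = InvRound(s_1, k_5) = 0x524DF8
s_3 = InvRound(s_2, k_4) = 0x81A524
s_4 = InvRound(s_3, k_3) = 0x9AF81A
s_5 = InvRound(s_4, k_2) = 0xC7F9AF
s_6 = InvRound(s_5, k_1) = 0xC9AC7F
s_7 = InvRound(s_6, k_0) = 0xAD7C9A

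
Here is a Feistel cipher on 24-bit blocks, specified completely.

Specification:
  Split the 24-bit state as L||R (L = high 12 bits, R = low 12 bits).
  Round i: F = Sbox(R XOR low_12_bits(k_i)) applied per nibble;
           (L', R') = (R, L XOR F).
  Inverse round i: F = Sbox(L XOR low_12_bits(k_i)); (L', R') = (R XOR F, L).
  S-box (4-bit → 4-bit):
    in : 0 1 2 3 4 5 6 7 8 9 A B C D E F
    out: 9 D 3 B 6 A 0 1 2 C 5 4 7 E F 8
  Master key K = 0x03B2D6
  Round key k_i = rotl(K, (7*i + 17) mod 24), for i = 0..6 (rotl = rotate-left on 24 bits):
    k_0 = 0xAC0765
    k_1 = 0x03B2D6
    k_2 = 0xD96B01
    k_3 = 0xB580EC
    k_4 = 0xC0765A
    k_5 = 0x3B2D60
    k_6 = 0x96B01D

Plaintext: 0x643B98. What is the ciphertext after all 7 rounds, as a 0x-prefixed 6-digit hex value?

s_0 = plaintext = 0x643B98
s_1 = Round(s_0, k_0) = 0xB981CD
s_2 = Round(s_1, k_1) = 0x1CD04C
s_3 = Round(s_2, k_2) = 0x04C5A3
s_4 = Round(s_3, k_3) = 0x5A3A24
s_5 = Round(s_4, k_4) = 0xA242BC
s_6 = Round(s_5, k_5) = 0x2BC2C3
s_7 = Round(s_6, k_6) = 0x2C3153

0x2C3153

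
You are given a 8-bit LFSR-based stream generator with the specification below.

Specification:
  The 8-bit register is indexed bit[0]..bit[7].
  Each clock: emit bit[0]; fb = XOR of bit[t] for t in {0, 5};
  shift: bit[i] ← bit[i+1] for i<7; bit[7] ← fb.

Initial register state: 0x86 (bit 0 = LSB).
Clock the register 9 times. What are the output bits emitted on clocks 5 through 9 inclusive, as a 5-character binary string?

00010

reg_0 = 0x86
clock 1: out=0, reg = 0x43
clock 2: out=1, reg = 0xA1
clock 3: out=1, reg = 0x50
clock 4: out=0, reg = 0x28
clock 5: out=0, reg = 0x94
clock 6: out=0, reg = 0x4A
clock 7: out=0, reg = 0x25
clock 8: out=1, reg = 0x12
clock 9: out=0, reg = 0x09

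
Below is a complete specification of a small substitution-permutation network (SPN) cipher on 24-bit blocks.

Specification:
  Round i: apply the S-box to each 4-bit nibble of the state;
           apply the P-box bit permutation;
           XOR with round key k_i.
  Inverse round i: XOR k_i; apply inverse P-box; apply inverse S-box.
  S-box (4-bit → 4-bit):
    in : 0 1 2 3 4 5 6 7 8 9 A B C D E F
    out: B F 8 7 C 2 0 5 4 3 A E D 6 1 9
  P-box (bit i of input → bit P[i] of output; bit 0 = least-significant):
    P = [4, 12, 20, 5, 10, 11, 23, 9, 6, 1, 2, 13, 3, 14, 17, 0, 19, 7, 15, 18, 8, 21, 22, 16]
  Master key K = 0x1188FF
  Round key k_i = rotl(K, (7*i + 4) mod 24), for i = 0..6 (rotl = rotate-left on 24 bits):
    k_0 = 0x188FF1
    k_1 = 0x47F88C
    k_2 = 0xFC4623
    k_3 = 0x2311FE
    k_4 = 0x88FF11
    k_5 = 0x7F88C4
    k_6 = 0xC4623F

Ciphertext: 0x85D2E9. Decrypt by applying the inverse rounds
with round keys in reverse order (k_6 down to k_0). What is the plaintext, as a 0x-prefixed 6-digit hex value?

0xE50C1B

s_0 = ciphertext = 0x85D2E9
s_1 = InvRound(s_0, k_6) = 0x4D6169
s_2 = InvRound(s_1, k_5) = 0x9D1454
s_3 = InvRound(s_2, k_4) = 0xF4ACA8
s_4 = InvRound(s_3, k_3) = 0xC48133
s_5 = InvRound(s_4, k_2) = 0x9756F7
s_6 = InvRound(s_5, k_1) = 0x88F01C
s_7 = InvRound(s_6, k_0) = 0xE50C1B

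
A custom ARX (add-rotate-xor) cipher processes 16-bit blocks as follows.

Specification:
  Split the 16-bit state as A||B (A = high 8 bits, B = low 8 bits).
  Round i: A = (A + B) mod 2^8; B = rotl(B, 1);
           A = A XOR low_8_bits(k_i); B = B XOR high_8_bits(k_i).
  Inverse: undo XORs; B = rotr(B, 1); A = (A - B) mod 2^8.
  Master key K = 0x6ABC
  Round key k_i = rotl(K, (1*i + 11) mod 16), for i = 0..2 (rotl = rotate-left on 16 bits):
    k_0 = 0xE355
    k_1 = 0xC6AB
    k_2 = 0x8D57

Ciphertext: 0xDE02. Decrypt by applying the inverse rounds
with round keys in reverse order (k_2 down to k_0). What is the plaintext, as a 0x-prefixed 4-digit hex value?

s_0 = ciphertext = 0xDE02
s_1 = InvRound(s_0, k_2) = 0xC2C7
s_2 = InvRound(s_1, k_1) = 0xE980
s_3 = InvRound(s_2, k_0) = 0x0BB1

0x0BB1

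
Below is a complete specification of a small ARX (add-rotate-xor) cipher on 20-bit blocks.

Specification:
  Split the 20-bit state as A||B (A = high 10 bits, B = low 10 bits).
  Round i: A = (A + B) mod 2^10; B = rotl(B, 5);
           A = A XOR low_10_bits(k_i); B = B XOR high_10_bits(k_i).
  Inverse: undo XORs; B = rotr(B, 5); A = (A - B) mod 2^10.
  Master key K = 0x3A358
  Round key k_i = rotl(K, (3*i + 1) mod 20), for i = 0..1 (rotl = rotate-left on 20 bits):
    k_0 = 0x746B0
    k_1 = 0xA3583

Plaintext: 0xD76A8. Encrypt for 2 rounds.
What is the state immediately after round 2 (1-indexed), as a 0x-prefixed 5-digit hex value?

0x3EA0B

s_0 = plaintext = 0xD76A8
s_1 = Round(s_0, k_0) = 0x2D4C4
s_2 = Round(s_1, k_1) = 0x3EA0B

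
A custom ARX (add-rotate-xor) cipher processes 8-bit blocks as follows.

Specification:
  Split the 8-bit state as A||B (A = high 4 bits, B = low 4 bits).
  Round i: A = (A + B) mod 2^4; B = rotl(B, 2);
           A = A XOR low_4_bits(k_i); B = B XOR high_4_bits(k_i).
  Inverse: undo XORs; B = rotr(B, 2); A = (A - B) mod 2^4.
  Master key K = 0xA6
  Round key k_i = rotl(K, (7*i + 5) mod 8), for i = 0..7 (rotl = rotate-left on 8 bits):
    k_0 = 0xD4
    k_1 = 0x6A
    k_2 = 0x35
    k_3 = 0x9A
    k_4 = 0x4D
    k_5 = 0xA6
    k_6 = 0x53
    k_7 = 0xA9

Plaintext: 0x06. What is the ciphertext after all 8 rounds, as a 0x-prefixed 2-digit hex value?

0x76

s_0 = plaintext = 0x06
s_1 = Round(s_0, k_0) = 0x24
s_2 = Round(s_1, k_1) = 0xC7
s_3 = Round(s_2, k_2) = 0x6E
s_4 = Round(s_3, k_3) = 0xE2
s_5 = Round(s_4, k_4) = 0xDC
s_6 = Round(s_5, k_5) = 0xF9
s_7 = Round(s_6, k_6) = 0xB3
s_8 = Round(s_7, k_7) = 0x76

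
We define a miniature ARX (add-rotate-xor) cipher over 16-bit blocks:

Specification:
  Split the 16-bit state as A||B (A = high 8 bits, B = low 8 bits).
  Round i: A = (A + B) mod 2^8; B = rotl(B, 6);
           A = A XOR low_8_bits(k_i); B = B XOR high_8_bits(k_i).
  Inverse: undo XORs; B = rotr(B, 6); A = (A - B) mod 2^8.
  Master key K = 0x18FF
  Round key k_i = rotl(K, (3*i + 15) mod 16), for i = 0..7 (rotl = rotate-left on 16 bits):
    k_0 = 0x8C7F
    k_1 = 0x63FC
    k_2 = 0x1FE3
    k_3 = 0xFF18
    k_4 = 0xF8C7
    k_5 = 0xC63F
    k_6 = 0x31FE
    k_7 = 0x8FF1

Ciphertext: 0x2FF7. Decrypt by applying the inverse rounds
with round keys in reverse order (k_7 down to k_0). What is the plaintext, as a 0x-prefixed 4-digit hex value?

s_0 = ciphertext = 0x2FF7
s_1 = InvRound(s_0, k_7) = 0xFDE1
s_2 = InvRound(s_1, k_6) = 0xC043
s_3 = InvRound(s_2, k_5) = 0xE916
s_4 = InvRound(s_3, k_4) = 0x73BB
s_5 = InvRound(s_4, k_3) = 0x5A11
s_6 = InvRound(s_5, k_2) = 0x8138
s_7 = InvRound(s_6, k_1) = 0x106D
s_8 = InvRound(s_7, k_0) = 0xE887

0xE887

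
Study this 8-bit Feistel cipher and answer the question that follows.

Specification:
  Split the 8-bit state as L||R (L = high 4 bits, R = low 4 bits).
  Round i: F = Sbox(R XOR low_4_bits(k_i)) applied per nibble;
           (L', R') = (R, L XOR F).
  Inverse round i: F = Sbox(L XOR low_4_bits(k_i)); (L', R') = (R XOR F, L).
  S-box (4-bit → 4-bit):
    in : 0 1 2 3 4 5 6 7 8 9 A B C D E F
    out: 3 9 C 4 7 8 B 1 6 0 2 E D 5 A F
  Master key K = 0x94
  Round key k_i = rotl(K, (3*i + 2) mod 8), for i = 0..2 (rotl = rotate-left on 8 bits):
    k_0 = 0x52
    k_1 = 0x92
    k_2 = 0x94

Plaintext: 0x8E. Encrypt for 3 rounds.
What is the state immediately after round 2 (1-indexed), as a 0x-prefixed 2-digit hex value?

0x5F

s_0 = plaintext = 0x8E
s_1 = Round(s_0, k_0) = 0xE5
s_2 = Round(s_1, k_1) = 0x5F
s_3 = Round(s_2, k_2) = 0xFB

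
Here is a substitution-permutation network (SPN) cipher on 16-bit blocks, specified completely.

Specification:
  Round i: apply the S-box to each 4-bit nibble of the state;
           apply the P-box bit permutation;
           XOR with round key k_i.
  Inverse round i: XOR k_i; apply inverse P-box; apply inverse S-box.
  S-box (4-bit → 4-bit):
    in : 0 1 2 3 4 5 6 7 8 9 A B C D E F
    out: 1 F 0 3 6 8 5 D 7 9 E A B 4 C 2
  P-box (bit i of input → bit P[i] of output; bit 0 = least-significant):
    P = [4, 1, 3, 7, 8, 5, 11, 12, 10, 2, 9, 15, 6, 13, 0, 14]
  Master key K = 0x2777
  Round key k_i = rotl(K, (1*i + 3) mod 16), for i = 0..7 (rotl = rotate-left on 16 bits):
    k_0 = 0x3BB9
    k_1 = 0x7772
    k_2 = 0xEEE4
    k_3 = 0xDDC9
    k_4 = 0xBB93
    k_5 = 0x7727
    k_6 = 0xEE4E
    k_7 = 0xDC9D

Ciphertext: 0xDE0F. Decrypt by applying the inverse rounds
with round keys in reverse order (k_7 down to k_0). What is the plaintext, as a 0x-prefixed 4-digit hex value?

0x6F10

s_0 = ciphertext = 0xDE0F
s_1 = InvRound(s_0, k_7) = 0x2D2C
s_2 = InvRound(s_1, k_6) = 0x9E3F
s_3 = InvRound(s_2, k_5) = 0xB566
s_4 = InvRound(s_3, k_4) = 0x6849
s_5 = InvRound(s_4, k_3) = 0xF995
s_6 = InvRound(s_5, k_2) = 0x66C0
s_7 = InvRound(s_6, k_1) = 0x22CC
s_8 = InvRound(s_7, k_0) = 0x6F10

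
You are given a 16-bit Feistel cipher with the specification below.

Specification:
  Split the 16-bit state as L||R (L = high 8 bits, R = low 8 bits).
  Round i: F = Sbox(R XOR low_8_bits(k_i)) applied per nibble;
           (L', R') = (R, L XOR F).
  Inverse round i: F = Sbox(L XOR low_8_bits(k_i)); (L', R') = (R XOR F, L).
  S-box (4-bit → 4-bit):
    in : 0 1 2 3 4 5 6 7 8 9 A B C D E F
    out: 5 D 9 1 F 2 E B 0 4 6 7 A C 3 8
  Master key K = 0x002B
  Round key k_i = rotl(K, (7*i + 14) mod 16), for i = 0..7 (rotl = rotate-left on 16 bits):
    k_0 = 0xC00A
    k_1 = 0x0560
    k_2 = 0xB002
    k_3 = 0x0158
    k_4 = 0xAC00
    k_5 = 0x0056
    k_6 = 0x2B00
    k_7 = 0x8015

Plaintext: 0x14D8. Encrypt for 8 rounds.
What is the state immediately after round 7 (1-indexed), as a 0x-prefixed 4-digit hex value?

0xFC78

s_0 = plaintext = 0x14D8
s_1 = Round(s_0, k_0) = 0xD8DD
s_2 = Round(s_1, k_1) = 0xDDA4
s_3 = Round(s_2, k_2) = 0xA4B3
s_4 = Round(s_3, k_3) = 0xB393
s_5 = Round(s_4, k_4) = 0x93F2
s_6 = Round(s_5, k_5) = 0xF2FC
s_7 = Round(s_6, k_6) = 0xFC78
s_8 = Round(s_7, k_7) = 0x7810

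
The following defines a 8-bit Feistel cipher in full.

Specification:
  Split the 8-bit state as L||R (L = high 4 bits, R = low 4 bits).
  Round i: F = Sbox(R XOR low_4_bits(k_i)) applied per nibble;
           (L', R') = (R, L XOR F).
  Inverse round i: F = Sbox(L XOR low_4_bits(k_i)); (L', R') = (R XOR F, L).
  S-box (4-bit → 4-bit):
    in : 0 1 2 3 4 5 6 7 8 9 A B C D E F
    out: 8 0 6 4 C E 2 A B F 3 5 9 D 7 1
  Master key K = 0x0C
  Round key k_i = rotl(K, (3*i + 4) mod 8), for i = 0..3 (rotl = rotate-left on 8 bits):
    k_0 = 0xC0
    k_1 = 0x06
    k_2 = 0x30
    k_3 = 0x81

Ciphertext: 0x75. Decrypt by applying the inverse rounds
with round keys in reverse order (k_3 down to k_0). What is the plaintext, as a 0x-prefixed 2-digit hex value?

s_0 = ciphertext = 0x75
s_1 = InvRound(s_0, k_3) = 0x77
s_2 = InvRound(s_1, k_2) = 0xD7
s_3 = InvRound(s_2, k_1) = 0x2D
s_4 = InvRound(s_3, k_0) = 0xB2

0xB2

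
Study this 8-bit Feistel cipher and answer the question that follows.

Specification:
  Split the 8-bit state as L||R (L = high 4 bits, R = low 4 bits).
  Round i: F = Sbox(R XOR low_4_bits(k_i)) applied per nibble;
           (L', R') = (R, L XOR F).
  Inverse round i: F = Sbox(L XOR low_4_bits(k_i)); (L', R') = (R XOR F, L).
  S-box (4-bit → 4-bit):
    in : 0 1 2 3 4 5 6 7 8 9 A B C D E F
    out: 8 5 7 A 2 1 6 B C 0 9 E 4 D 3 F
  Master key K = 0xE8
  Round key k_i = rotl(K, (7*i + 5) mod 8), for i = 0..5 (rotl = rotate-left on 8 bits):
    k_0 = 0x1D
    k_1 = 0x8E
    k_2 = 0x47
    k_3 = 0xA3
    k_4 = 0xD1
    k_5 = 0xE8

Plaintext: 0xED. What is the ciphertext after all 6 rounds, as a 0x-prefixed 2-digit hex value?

s_0 = plaintext = 0xED
s_1 = Round(s_0, k_0) = 0xD6
s_2 = Round(s_1, k_1) = 0x61
s_3 = Round(s_2, k_2) = 0x10
s_4 = Round(s_3, k_3) = 0x0B
s_5 = Round(s_4, k_4) = 0xB9
s_6 = Round(s_5, k_5) = 0x9E

0x9E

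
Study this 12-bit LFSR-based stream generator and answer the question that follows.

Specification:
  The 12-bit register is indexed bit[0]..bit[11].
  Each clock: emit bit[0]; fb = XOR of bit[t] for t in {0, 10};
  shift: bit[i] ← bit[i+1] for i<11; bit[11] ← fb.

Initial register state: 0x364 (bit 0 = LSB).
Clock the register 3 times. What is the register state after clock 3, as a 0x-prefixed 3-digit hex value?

0x86C

reg_0 = 0x364
clock 1: out=0, reg = 0x1B2
clock 2: out=0, reg = 0x0D9
clock 3: out=1, reg = 0x86C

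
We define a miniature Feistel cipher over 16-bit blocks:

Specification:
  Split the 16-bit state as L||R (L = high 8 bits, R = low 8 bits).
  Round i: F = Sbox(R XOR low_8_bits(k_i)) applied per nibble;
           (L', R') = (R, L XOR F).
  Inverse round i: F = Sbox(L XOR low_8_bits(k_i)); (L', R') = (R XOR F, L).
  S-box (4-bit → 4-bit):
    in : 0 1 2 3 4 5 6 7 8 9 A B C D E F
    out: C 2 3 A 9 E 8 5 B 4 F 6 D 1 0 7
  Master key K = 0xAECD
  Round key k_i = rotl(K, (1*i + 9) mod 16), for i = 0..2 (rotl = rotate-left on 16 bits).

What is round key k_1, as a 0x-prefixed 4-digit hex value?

0x36BB

K = 0xAECD
k_0 = rotl(K, (1*0+9) mod 16) = rotl(K, 9) = 0x9B5D
k_1 = rotl(K, (1*1+9) mod 16) = rotl(K, 10) = 0x36BB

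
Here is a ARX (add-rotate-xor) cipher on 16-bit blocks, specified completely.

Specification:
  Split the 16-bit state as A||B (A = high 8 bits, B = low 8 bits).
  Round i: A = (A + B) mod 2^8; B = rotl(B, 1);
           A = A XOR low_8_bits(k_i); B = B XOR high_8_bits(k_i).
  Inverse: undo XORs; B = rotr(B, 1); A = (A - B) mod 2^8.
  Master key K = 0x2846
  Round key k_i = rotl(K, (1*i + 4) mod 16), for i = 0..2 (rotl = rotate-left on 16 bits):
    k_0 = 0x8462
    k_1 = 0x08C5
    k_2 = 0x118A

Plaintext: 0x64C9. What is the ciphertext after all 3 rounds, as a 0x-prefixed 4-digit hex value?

0x435D

s_0 = plaintext = 0x64C9
s_1 = Round(s_0, k_0) = 0x4F17
s_2 = Round(s_1, k_1) = 0xA326
s_3 = Round(s_2, k_2) = 0x435D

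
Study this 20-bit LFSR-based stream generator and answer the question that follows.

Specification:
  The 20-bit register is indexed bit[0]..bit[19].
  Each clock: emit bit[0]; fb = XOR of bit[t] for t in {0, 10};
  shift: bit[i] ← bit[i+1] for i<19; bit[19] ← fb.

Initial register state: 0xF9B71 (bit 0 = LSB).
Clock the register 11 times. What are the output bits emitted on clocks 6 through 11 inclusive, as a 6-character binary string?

110110

reg_0 = 0xF9B71
clock 1: out=1, reg = 0xFCDB8
clock 2: out=0, reg = 0xFE6DC
clock 3: out=0, reg = 0xFF36E
clock 4: out=0, reg = 0x7F9B7
clock 5: out=1, reg = 0xBFCDB
clock 6: out=1, reg = 0x5FE6D
clock 7: out=1, reg = 0x2FF36
clock 8: out=0, reg = 0x97F9B
clock 9: out=1, reg = 0x4BFCD
clock 10: out=1, reg = 0x25FE6
clock 11: out=0, reg = 0x92FF3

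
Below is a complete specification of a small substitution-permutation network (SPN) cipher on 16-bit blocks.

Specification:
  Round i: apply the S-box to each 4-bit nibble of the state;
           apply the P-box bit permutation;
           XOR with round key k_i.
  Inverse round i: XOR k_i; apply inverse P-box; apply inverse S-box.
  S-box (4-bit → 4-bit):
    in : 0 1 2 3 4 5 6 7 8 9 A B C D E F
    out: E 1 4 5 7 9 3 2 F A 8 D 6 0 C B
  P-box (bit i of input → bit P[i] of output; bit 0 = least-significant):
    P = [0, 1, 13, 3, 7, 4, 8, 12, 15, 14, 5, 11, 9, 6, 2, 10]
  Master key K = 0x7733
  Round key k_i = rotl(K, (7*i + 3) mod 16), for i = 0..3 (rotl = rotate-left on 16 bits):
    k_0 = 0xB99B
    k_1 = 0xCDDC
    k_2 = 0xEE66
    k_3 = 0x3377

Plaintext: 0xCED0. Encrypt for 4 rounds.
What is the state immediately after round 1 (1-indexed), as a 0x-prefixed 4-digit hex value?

0x91F5

s_0 = plaintext = 0xCED0
s_1 = Round(s_0, k_0) = 0x91F5
s_2 = Round(s_1, k_1) = 0x5905
s_3 = Round(s_2, k_2) = 0xB17F
s_4 = Round(s_3, k_3) = 0xB568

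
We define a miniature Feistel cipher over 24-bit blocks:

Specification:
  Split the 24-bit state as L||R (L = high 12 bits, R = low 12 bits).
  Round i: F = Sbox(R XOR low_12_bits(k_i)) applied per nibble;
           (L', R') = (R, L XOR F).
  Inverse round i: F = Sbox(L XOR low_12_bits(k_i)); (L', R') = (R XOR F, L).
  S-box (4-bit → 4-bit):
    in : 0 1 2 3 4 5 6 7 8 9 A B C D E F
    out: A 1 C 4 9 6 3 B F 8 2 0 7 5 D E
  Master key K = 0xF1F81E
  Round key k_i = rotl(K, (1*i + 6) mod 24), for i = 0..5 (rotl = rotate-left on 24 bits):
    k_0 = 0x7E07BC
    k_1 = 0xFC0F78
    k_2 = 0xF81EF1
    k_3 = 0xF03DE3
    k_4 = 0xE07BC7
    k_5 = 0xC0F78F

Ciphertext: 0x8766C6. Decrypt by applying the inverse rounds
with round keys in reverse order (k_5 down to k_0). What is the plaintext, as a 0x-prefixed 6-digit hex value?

s_0 = ciphertext = 0x8766C6
s_1 = InvRound(s_0, k_5) = 0x82E876
s_2 = InvRound(s_1, k_4) = 0xCAE82E
s_3 = InvRound(s_2, k_3) = 0x9BBCAE
s_4 = InvRound(s_3, k_2) = 0x73C9BB
s_5 = InvRound(s_4, k_1) = 0x62273C
s_6 = InvRound(s_5, k_0) = 0x6B1622

0x6B1622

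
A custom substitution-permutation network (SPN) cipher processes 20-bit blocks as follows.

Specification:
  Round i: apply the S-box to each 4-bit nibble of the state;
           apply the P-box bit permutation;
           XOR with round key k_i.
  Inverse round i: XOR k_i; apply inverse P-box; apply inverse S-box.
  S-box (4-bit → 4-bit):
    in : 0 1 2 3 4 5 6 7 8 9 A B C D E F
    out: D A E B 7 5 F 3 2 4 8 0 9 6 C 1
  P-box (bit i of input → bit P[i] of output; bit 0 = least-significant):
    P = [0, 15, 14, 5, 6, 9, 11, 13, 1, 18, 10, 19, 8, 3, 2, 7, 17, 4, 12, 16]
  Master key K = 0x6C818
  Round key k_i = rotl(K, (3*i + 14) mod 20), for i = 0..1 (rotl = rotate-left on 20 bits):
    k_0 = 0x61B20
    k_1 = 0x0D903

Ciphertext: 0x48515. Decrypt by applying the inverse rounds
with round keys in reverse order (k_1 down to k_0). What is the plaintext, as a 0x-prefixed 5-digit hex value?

s_0 = ciphertext = 0x48515
s_1 = InvRound(s_0, k_1) = 0xD9499
s_2 = InvRound(s_1, k_0) = 0x33ED3

0x33ED3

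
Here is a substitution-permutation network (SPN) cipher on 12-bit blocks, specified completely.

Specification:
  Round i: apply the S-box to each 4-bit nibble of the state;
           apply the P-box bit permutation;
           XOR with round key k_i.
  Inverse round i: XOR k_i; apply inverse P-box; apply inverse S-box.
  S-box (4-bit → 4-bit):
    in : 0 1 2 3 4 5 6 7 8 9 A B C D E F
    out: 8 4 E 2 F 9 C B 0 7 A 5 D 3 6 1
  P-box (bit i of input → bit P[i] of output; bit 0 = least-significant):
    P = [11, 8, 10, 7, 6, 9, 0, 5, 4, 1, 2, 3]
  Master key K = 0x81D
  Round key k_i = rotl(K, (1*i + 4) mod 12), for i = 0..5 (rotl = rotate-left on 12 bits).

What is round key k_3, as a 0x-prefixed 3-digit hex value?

0xEC0

K = 0x81D
k_0 = rotl(K, (1*0+4) mod 12) = rotl(K, 4) = 0x1D8
k_1 = rotl(K, (1*1+4) mod 12) = rotl(K, 5) = 0x3B0
k_2 = rotl(K, (1*2+4) mod 12) = rotl(K, 6) = 0x760
k_3 = rotl(K, (1*3+4) mod 12) = rotl(K, 7) = 0xEC0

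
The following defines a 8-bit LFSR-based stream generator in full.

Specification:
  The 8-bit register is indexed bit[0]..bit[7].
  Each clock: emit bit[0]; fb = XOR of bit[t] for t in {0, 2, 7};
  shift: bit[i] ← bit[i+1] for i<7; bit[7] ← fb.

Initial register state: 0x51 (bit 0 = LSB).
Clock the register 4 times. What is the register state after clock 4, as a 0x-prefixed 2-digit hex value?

reg_0 = 0x51
clock 1: out=1, reg = 0xA8
clock 2: out=0, reg = 0xD4
clock 3: out=0, reg = 0x6A
clock 4: out=0, reg = 0x35

0x35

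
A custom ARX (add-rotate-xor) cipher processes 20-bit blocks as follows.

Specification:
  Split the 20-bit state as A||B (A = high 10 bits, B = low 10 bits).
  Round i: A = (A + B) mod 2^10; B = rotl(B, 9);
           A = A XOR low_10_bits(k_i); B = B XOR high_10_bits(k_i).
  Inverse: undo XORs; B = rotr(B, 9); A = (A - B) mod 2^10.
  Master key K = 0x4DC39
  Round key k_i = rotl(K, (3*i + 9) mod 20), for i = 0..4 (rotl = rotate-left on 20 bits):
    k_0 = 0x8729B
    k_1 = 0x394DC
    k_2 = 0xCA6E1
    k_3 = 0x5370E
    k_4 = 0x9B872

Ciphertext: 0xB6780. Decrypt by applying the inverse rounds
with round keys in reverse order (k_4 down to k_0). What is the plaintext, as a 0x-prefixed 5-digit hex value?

s_0 = ciphertext = 0xB6780
s_1 = InvRound(s_0, k_4) = 0xB3FDC
s_2 = InvRound(s_1, k_3) = 0x27923
s_3 = InvRound(s_2, k_2) = 0x9A815
s_4 = InvRound(s_3, k_1) = 0x359E0
s_5 = InvRound(s_4, k_0) = 0x953F9

0x953F9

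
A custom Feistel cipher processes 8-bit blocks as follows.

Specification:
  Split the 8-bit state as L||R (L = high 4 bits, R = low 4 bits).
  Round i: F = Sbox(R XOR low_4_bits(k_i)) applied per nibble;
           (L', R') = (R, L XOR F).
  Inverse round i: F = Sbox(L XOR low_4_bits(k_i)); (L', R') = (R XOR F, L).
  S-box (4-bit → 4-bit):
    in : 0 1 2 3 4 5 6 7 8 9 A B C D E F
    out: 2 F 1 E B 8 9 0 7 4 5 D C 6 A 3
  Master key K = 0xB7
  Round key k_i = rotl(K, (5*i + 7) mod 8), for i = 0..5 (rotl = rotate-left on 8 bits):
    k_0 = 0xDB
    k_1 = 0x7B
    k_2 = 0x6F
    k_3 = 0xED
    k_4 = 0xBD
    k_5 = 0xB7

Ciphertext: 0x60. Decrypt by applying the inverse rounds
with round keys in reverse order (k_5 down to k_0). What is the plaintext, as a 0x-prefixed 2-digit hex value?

s_0 = ciphertext = 0x60
s_1 = InvRound(s_0, k_5) = 0xF6
s_2 = InvRound(s_1, k_4) = 0x7F
s_3 = InvRound(s_2, k_3) = 0xA7
s_4 = InvRound(s_3, k_2) = 0xFA
s_5 = InvRound(s_4, k_1) = 0x1F
s_6 = InvRound(s_5, k_0) = 0xA1

0xA1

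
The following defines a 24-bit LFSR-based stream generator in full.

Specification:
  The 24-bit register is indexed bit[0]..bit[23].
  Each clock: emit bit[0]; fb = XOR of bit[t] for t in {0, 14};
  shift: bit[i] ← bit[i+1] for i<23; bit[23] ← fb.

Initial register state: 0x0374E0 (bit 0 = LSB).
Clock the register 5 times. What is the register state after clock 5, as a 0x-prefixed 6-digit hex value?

reg_0 = 0x0374E0
clock 1: out=0, reg = 0x81BA70
clock 2: out=0, reg = 0x40DD38
clock 3: out=0, reg = 0xA06E9C
clock 4: out=0, reg = 0xD0374E
clock 5: out=0, reg = 0x681BA7

0x681BA7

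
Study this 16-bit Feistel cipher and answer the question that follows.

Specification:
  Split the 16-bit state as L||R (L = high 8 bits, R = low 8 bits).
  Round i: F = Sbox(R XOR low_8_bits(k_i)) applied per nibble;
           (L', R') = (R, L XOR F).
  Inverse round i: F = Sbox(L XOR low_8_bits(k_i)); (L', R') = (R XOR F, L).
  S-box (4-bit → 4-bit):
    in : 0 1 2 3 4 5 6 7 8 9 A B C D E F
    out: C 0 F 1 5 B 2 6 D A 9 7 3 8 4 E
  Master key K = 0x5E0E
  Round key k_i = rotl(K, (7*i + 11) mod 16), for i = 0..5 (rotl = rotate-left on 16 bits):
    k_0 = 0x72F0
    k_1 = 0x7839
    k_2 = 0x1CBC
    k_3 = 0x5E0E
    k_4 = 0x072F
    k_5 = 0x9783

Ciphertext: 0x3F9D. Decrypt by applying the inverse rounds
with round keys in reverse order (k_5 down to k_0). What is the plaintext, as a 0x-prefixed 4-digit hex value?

s_0 = ciphertext = 0x3F9D
s_1 = InvRound(s_0, k_5) = 0xEE3F
s_2 = InvRound(s_1, k_4) = 0x0FEE
s_3 = InvRound(s_2, k_3) = 0x2E0F
s_4 = InvRound(s_3, k_2) = 0xA02E
s_5 = InvRound(s_4, k_1) = 0x84A0
s_6 = InvRound(s_5, k_0) = 0xC584

0xC584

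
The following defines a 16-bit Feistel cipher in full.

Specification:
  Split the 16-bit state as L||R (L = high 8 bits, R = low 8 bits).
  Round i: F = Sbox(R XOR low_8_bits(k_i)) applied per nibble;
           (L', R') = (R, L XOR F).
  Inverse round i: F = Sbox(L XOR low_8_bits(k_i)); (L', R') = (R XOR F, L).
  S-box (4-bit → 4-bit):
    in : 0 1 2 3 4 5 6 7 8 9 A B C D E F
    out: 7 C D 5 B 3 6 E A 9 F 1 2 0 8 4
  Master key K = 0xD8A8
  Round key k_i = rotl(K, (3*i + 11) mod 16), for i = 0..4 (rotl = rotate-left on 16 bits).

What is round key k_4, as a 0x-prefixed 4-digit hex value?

0x546C

K = 0xD8A8
k_0 = rotl(K, (3*0+11) mod 16) = rotl(K, 11) = 0x46C5
k_1 = rotl(K, (3*1+11) mod 16) = rotl(K, 14) = 0x362A
k_2 = rotl(K, (3*2+11) mod 16) = rotl(K, 1) = 0xB151
k_3 = rotl(K, (3*3+11) mod 16) = rotl(K, 4) = 0x8A8D
k_4 = rotl(K, (3*4+11) mod 16) = rotl(K, 7) = 0x546C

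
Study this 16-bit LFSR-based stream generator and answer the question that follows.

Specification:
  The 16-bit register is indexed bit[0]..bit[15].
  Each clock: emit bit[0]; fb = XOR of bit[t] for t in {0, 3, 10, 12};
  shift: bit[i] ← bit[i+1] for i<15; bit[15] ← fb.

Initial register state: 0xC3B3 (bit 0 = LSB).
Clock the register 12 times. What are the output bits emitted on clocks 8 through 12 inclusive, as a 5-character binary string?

reg_0 = 0xC3B3
clock 1: out=1, reg = 0xE1D9
clock 2: out=1, reg = 0x70EC
clock 3: out=0, reg = 0x3876
clock 4: out=0, reg = 0x9C3B
clock 5: out=1, reg = 0x4E1D
clock 6: out=1, reg = 0xA70E
clock 7: out=0, reg = 0x5387
clock 8: out=1, reg = 0x29C3
clock 9: out=1, reg = 0x94E1
clock 10: out=1, reg = 0xCA70
clock 11: out=0, reg = 0x6538
clock 12: out=0, reg = 0x329C

11100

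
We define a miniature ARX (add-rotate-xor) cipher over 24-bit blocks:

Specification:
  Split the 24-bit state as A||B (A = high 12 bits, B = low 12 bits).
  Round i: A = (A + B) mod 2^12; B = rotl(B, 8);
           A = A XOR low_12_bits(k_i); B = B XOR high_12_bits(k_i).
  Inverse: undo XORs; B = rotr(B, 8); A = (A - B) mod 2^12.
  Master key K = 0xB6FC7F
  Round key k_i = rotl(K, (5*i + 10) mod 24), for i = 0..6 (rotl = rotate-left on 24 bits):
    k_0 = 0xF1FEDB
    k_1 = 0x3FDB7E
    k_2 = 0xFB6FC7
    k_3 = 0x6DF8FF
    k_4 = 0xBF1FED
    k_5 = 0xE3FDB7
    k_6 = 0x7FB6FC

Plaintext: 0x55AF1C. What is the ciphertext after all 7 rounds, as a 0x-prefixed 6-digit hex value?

s_0 = plaintext = 0x55AF1C
s_1 = Round(s_0, k_0) = 0xAAD3EE
s_2 = Round(s_1, k_1) = 0x5E5DC3
s_3 = Round(s_2, k_2) = 0xC6FC6A
s_4 = Round(s_3, k_3) = 0x026C19
s_5 = Round(s_4, k_4) = 0x3D2230
s_6 = Round(s_5, k_5) = 0xBB5E1C
s_7 = Round(s_6, k_6) = 0xF2DB1A

0xF2DB1A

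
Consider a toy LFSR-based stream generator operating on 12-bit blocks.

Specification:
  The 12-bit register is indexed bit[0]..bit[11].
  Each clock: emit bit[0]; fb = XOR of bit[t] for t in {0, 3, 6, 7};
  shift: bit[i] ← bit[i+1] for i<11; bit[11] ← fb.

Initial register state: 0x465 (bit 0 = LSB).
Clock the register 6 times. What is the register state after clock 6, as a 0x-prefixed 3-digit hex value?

reg_0 = 0x465
clock 1: out=1, reg = 0x232
clock 2: out=0, reg = 0x119
clock 3: out=1, reg = 0x08C
clock 4: out=0, reg = 0x046
clock 5: out=0, reg = 0x823
clock 6: out=1, reg = 0xC11

0xC11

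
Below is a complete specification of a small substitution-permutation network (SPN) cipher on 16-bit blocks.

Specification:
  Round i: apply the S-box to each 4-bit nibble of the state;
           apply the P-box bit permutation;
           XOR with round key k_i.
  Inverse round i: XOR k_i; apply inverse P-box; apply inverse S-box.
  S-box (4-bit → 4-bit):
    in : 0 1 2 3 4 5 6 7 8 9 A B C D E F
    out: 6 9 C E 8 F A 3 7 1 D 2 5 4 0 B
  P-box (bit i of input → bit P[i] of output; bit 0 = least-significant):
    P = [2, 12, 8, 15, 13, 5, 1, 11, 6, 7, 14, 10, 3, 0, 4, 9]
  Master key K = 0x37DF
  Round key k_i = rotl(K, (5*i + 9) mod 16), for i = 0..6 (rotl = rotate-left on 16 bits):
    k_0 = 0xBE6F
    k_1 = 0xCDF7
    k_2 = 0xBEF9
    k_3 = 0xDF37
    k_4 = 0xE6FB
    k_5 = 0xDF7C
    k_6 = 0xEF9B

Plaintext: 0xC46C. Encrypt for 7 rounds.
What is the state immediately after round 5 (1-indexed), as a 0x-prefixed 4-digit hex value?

s_0 = plaintext = 0xC46C
s_1 = Round(s_0, k_0) = 0xB353
s_2 = Round(s_1, k_1) = 0x3054
s_3 = Round(s_2, k_2) = 0x544A
s_4 = Round(s_3, k_3) = 0x502A
s_5 = Round(s_4, k_4) = 0x2D64
s_6 = Round(s_5, k_5) = 0x154C
s_7 = Round(s_6, k_6) = 0xA057

0x2D64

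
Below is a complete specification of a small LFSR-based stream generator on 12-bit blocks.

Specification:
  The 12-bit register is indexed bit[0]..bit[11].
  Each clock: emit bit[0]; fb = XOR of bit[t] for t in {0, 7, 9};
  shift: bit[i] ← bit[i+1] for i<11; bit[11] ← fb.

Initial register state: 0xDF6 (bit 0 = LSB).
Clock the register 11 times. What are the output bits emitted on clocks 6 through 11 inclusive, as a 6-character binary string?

reg_0 = 0xDF6
clock 1: out=0, reg = 0xEFB
clock 2: out=1, reg = 0xF7D
clock 3: out=1, reg = 0x7BE
clock 4: out=0, reg = 0x3DF
clock 5: out=1, reg = 0x9EF
clock 6: out=1, reg = 0x4F7
clock 7: out=1, reg = 0x27B
clock 8: out=1, reg = 0x13D
clock 9: out=1, reg = 0x89E
clock 10: out=0, reg = 0xC4F
clock 11: out=1, reg = 0xE27

111101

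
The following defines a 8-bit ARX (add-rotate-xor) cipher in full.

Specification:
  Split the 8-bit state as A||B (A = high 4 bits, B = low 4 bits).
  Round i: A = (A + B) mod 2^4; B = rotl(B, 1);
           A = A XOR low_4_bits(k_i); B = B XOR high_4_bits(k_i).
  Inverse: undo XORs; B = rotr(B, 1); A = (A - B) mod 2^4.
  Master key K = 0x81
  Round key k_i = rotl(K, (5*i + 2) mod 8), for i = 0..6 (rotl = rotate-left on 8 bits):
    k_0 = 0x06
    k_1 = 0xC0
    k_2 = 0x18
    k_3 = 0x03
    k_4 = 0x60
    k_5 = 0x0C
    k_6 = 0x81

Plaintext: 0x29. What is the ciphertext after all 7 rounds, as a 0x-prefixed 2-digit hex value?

0x75

s_0 = plaintext = 0x29
s_1 = Round(s_0, k_0) = 0xD3
s_2 = Round(s_1, k_1) = 0x0A
s_3 = Round(s_2, k_2) = 0x24
s_4 = Round(s_3, k_3) = 0x58
s_5 = Round(s_4, k_4) = 0xD7
s_6 = Round(s_5, k_5) = 0x8E
s_7 = Round(s_6, k_6) = 0x75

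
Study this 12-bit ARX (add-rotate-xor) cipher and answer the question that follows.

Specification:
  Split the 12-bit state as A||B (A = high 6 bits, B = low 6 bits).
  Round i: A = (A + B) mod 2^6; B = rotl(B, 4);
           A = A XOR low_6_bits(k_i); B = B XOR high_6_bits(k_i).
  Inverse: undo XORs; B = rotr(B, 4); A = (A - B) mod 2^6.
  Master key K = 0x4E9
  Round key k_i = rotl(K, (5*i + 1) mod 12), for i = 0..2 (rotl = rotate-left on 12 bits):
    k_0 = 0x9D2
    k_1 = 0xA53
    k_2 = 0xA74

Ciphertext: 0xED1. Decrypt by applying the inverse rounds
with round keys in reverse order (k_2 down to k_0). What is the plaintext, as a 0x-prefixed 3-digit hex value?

s_0 = ciphertext = 0xED1
s_1 = InvRound(s_0, k_2) = 0xB23
s_2 = InvRound(s_1, k_1) = 0x5E8
s_3 = InvRound(s_2, k_0) = 0x27C

0x27C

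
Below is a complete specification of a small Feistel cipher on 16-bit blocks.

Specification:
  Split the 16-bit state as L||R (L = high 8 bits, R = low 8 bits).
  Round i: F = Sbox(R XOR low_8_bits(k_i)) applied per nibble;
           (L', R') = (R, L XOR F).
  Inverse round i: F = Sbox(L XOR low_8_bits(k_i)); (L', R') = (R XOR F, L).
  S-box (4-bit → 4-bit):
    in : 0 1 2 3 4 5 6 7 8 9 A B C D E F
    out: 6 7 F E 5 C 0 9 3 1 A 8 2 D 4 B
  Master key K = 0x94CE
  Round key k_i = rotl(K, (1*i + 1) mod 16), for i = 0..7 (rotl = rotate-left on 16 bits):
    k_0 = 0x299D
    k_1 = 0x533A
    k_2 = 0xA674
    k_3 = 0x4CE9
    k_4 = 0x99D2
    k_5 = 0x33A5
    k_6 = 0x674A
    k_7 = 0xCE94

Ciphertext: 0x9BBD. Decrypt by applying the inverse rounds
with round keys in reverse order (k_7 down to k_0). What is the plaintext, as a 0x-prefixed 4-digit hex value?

s_0 = ciphertext = 0x9BBD
s_1 = InvRound(s_0, k_7) = 0xD69B
s_2 = InvRound(s_1, k_6) = 0x89D6
s_3 = InvRound(s_2, k_5) = 0x2489
s_4 = InvRound(s_3, k_4) = 0x3924
s_5 = InvRound(s_4, k_3) = 0xF239
s_6 = InvRound(s_5, k_2) = 0x09F2
s_7 = InvRound(s_6, k_1) = 0x1C09
s_8 = InvRound(s_7, k_0) = 0x3E1C

0x3E1C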